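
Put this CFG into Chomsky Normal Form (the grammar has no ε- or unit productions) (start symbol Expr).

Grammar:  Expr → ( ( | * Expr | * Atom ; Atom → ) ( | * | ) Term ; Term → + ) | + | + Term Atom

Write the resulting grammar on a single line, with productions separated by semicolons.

Introduce a nonterminal for each terminal appearing in a rule of length ≥ 2: X1 → (, X2 → *, X3 → ), X4 → +.
Binarize each right-hand side of length ≥ 3 by chaining fresh nonterminals (Y1, Y2, …): affected rules were Term → X4 Term Atom.

Expr → X1 X1 | X2 Expr | X2 Atom; Atom → X3 X1 | * | X3 Term; Term → X4 X3 | + | X4 Y1; X1 → (; X2 → *; X3 → ); X4 → +; Y1 → Term Atom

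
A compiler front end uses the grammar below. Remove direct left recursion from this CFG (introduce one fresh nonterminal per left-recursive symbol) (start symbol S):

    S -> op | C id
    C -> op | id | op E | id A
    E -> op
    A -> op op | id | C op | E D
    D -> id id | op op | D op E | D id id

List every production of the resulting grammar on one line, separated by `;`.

S -> op | C id; C -> op | id | op E | id A; E -> op; A -> op op | id | C op | E D; D -> id id D' | op op D'; D' -> op E D' | id id D' | eps

D is directly left-recursive.
For D: α = {op E, id id}, β = {id id, op op}. Rewrite as D → β D' and D' → α D' | ε.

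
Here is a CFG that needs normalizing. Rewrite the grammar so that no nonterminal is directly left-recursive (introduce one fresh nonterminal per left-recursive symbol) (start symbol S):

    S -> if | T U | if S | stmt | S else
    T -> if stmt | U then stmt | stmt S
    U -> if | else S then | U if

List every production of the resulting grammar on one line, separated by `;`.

S -> if S' | T U S' | if S S' | stmt S'; T -> if stmt | U then stmt | stmt S; U -> if U' | else S then U'; S' -> else S' | epsilon; U' -> if U' | epsilon

Left recursion appears on S, U.
For S: α = {else}, β = {if, T U, if S, stmt}. Rewrite as S → β S' and S' → α S' | ε.
For U: α = {if}, β = {if, else S then}. Rewrite as U → β U' and U' → α U' | ε.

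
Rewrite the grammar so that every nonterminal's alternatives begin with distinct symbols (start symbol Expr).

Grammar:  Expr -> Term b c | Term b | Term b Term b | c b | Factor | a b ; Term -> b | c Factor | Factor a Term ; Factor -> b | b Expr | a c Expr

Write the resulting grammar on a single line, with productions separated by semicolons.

Expr has alternatives sharing prefix 'Term b': factor to Expr → Term b Expr1 with Expr1 → c | ε | Term b.
Factor has alternatives sharing prefix 'b': factor to Factor → b Factor1 with Factor1 → ε | Expr.

Expr -> c b | Factor | a b | Term b Expr1; Term -> b | c Factor | Factor a Term; Factor -> a c Expr | b Factor1; Expr1 -> c | eps | Term b; Factor1 -> eps | Expr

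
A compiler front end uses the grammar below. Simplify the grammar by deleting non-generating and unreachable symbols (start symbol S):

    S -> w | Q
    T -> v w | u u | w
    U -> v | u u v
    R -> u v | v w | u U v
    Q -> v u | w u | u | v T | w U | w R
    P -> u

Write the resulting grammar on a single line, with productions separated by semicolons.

S -> w | Q; T -> v w | u u | w; U -> v | u u v; R -> u v | v w | u U v; Q -> v u | w u | u | v T | w U | w R

Generating nonterminals: {P, Q, R, S, T, U}.
Reachable from S after that: {Q, R, S, T, U}.
Removed useless symbols: {P} and every production mentioning them.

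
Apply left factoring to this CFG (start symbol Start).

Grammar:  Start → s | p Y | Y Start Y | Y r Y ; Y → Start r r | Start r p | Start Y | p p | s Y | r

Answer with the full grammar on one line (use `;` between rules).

Start → s | p Y | Y Start1; Y → p p | s Y | r | Start Y1; Start1 → Start Y | r Y; Y1 → Y | r Y11; Y11 → r | p

Start has alternatives sharing prefix 'Y': factor to Start → Y Start1 with Start1 → Start Y | r Y.
Y has alternatives sharing prefix 'Start': factor to Y → Start Y1 with Y1 → r r | r p | Y.
Y1 has alternatives sharing prefix 'r': factor to Y1 → r Y11 with Y11 → r | p.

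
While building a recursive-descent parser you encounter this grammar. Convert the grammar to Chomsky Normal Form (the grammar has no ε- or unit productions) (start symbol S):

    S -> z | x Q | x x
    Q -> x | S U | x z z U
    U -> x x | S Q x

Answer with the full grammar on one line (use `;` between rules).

Introduce a nonterminal for each terminal appearing in a rule of length ≥ 2: X1 → x, X2 → z.
Binarize each right-hand side of length ≥ 3 by chaining fresh nonterminals (Y1, Y2, …): affected rules were Q → X1 X2 X2 U; U → S Q X1.

S -> z | X1 Q | X1 X1; Q -> x | S U | X1 Y1; U -> X1 X1 | S Y3; X1 -> x; X2 -> z; Y1 -> X2 Y2; Y2 -> X2 U; Y3 -> Q X1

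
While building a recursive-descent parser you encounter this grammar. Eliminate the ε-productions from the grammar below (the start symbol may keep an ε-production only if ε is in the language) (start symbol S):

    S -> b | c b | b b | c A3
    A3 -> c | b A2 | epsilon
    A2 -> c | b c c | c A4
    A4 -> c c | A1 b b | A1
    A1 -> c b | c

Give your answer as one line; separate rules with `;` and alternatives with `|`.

Nullable nonterminals: {A3}.
ε ∉ L(G), so no ε-production is kept.
Add the nullable-subset variants: S → c A3 gives c A3 | c.

S -> b | c b | b b | c A3 | c; A3 -> c | b A2; A2 -> c | b c c | c A4; A4 -> c c | A1 b b | A1; A1 -> c b | c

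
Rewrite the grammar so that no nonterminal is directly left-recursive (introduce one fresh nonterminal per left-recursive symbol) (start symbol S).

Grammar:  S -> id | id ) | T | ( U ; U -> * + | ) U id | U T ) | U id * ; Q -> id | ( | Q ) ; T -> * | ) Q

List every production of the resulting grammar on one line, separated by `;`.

Left recursion appears on U, Q.
For U: α = {T ), id *}, β = {* +, ) U id}. Rewrite as U → β U' and U' → α U' | ε.
For Q: α = {)}, β = {id, (}. Rewrite as Q → β Q' and Q' → α Q' | ε.

S -> id | id ) | T | ( U; U -> * + U' | ) U id U'; Q -> id Q' | ( Q'; T -> * | ) Q; U' -> T ) U' | id * U' | ε; Q' -> ) Q' | ε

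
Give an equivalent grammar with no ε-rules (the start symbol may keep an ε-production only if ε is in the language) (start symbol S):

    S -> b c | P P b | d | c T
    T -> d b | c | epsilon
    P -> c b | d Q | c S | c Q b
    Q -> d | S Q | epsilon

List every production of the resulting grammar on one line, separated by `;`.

S -> b c | P P b | d | c T | c; T -> d b | c; P -> c b | d Q | d | c S | c Q b; Q -> d | S Q | S

Nullable nonterminals: {Q, T}.
ε ∉ L(G), so no ε-production is kept.
For each production, add variants omitting each subset of nullable occurrences: S → c T gives c T | c. P → d Q gives d Q | d. Q → S Q gives S Q | S.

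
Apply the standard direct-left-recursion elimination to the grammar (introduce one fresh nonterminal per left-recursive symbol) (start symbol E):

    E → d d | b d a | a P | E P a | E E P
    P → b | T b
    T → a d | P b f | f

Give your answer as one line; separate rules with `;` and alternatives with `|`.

E is directly left-recursive.
For E: α = {P a, E P}, β = {d d, b d a, a P}. Rewrite as E → β E' and E' → α E' | ε.

E → d d E' | b d a E' | a P E'; P → b | T b; T → a d | P b f | f; E' → P a E' | E P E' | ε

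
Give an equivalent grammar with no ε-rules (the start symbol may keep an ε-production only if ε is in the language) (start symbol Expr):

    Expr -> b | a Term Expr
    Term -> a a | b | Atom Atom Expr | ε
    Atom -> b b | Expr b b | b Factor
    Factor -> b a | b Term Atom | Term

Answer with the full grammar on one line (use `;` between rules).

Expr -> b | a Term Expr | a Expr; Term -> a a | b | Atom Atom Expr; Atom -> b b | Expr b b | b Factor | b; Factor -> b a | b Term Atom | b Atom | Term

The nullable symbols are {Factor, Term}.
ε ∉ L(G), so no ε-production is kept.
Add the nullable-subset variants: Expr → a Term Expr gives a Term Expr | a Expr. Atom → b Factor gives b Factor | b. Factor → b Term Atom gives b Term Atom | b Atom.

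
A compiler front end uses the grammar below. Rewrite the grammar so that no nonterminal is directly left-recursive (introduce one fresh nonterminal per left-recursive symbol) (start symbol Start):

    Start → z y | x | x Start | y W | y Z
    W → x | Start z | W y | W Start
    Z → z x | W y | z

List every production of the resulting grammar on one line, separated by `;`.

W is directly left-recursive.
For W: α = {y, Start}, β = {x, Start z}. Rewrite as W → β W1 and W1 → α W1 | ε.

Start → z y | x | x Start | y W | y Z; W → x W1 | Start z W1; Z → z x | W y | z; W1 → y W1 | Start W1 | ε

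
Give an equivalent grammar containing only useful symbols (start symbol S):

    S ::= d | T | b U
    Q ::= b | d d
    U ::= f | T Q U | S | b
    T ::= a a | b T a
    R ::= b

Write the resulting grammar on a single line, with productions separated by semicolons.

Generating nonterminals: {Q, R, S, T, U}.
Reachable from S after that: {Q, S, T, U}.
Removed useless symbols: {R} and every production mentioning them.

S ::= d | T | b U; Q ::= b | d d; U ::= f | T Q U | S | b; T ::= a a | b T a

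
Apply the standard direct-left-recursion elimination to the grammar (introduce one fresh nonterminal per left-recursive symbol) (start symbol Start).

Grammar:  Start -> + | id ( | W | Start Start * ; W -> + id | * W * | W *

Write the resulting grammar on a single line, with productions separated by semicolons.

Start, W are directly left-recursive.
For Start: α = {Start *}, β = {+, id (, W}. Rewrite as Start → β Start1 and Start1 → α Start1 | ε.
For W: α = {*}, β = {+ id, * W *}. Rewrite as W → β W1 and W1 → α W1 | ε.

Start -> + Start1 | id ( Start1 | W Start1; W -> + id W1 | * W * W1; Start1 -> Start * Start1 | epsilon; W1 -> * W1 | epsilon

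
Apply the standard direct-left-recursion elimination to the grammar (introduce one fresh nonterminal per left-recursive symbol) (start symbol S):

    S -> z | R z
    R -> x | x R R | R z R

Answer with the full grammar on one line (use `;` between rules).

S -> z | R z; R -> x R' | x R R R'; R' -> z R R' | ε

R is directly left-recursive.
For R: α = {z R}, β = {x, x R R}. Rewrite as R → β R' and R' → α R' | ε.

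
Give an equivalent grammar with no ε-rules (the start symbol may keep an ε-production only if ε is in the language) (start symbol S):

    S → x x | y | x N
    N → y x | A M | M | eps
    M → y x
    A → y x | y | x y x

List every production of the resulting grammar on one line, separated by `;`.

S → x x | y | x N | x; N → y x | A M | M; M → y x; A → y x | y | x y x

Nullable nonterminals: {N}.
ε ∉ L(G), so no ε-production is kept.
For each production, add variants omitting each subset of nullable occurrences: S → x N gives x N | x.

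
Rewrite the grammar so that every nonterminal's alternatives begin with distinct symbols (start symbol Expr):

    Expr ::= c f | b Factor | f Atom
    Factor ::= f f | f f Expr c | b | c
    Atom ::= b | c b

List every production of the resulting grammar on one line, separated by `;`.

Expr ::= c f | b Factor | f Atom; Factor ::= b | c | f f Factor1; Atom ::= b | c b; Factor1 ::= eps | Expr c

Factor has alternatives sharing prefix 'f f': factor to Factor → f f Factor1 with Factor1 → ε | Expr c.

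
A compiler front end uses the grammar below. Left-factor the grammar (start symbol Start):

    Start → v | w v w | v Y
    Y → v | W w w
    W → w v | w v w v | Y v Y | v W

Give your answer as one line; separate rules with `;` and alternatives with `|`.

Start has alternatives sharing prefix 'v': factor to Start → v Start1 with Start1 → ε | Y.
W has alternatives sharing prefix 'w v': factor to W → w v W1 with W1 → ε | w v.

Start → w v w | v Start1; Y → v | W w w; W → Y v Y | v W | w v W1; Start1 → eps | Y; W1 → eps | w v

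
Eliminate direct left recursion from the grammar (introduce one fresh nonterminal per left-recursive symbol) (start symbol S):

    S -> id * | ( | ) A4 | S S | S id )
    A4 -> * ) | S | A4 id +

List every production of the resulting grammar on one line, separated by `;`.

S, A4 are directly left-recursive.
For S: α = {S, id )}, β = {id *, (, ) A4}. Rewrite as S → β S' and S' → α S' | ε.
For A4: α = {id +}, β = {* ), S}. Rewrite as A4 → β A4' and A4' → α A4' | ε.

S -> id * S' | ( S' | ) A4 S'; A4 -> * ) A4' | S A4'; S' -> S S' | id ) S' | ε; A4' -> id + A4' | ε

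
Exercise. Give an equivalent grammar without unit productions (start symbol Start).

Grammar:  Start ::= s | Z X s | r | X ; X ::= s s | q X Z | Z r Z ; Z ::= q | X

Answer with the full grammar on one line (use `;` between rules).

Start ::= s | Z X s | r | s s | q X Z | Z r Z; X ::= s s | q X Z | Z r Z; Z ::= q | s s | q X Z | Z r Z

Unit pairs: Start ⇒* {X}; Z ⇒* {X}.
For every A with A ⇒* B via unit rules, add B's non-unit alternatives to A; then delete every rule of the form X → Y.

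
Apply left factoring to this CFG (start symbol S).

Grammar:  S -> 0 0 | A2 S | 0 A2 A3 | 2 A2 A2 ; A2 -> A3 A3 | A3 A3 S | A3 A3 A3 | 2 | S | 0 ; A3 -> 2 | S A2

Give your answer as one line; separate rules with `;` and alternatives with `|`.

S has alternatives sharing prefix '0': factor to S → 0 S' with S' → 0 | A2 A3.
A2 has alternatives sharing prefix 'A3 A3': factor to A2 → A3 A3 A2' with A2' → ε | S | A3.

S -> A2 S | 2 A2 A2 | 0 S'; A2 -> 2 | S | 0 | A3 A3 A2'; A3 -> 2 | S A2; S' -> 0 | A2 A3; A2' -> epsilon | S | A3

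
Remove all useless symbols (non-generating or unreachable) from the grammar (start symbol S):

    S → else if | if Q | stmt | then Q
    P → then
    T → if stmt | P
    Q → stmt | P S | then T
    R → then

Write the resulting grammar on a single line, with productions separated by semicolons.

S → else if | if Q | stmt | then Q; P → then; T → if stmt | P; Q → stmt | P S | then T

Generating nonterminals: {P, Q, R, S, T}.
Reachable from S after that: {P, Q, S, T}.
Removed useless symbols: {R} and every production mentioning them.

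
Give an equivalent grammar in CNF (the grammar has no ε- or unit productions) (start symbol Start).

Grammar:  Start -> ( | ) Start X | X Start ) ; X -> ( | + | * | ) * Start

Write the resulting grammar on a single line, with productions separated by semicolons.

Introduce a nonterminal for each terminal appearing in a rule of length ≥ 2: X1 → ), X2 → *.
Binarize each right-hand side of length ≥ 3 by chaining fresh nonterminals (Y1, Y2, …): affected rules were Start → X1 Start X; Start → X Start X1; X → X1 X2 Start.

Start -> ( | X1 Y1 | X Y2; X -> ( | + | * | X1 Y3; X1 -> ); X2 -> *; Y1 -> Start X; Y2 -> Start X1; Y3 -> X2 Start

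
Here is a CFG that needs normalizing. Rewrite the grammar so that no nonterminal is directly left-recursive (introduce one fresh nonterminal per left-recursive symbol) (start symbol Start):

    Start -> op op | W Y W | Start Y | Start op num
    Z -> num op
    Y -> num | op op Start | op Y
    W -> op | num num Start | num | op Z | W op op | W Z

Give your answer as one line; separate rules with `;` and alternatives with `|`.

Start -> op op Start1 | W Y W Start1; Z -> num op; Y -> num | op op Start | op Y; W -> op W1 | num num Start W1 | num W1 | op Z W1; Start1 -> Y Start1 | op num Start1 | ε; W1 -> op op W1 | Z W1 | ε

Start, W are directly left-recursive.
For Start: α = {Y, op num}, β = {op op, W Y W}. Rewrite as Start → β Start1 and Start1 → α Start1 | ε.
For W: α = {op op, Z}, β = {op, num num Start, num, op Z}. Rewrite as W → β W1 and W1 → α W1 | ε.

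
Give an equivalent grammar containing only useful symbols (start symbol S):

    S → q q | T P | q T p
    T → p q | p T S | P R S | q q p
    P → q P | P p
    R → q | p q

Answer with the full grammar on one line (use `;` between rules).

S → q q | q T p; T → p q | p T S | q q p

Generating nonterminals: {R, S, T}.
Reachable from S after that: {S, T}.
Removed useless symbols: {P, R} and every production mentioning them.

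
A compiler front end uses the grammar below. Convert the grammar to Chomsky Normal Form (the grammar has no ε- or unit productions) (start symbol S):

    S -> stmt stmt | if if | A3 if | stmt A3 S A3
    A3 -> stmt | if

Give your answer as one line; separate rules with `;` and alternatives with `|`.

Introduce a nonterminal for each terminal appearing in a rule of length ≥ 2: X1 → stmt, X2 → if.
Binarize each right-hand side of length ≥ 3 by chaining fresh nonterminals (Y1, Y2, …): affected rules were S → X1 A3 S A3.

S -> X1 X1 | X2 X2 | A3 X2 | X1 Y1; A3 -> stmt | if; X1 -> stmt; X2 -> if; Y1 -> A3 Y2; Y2 -> S A3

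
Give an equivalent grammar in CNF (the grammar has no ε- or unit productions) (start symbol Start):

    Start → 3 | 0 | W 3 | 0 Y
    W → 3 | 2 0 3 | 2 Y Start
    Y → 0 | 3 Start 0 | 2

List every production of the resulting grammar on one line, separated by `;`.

Introduce a nonterminal for each terminal appearing in a rule of length ≥ 2: X1 → 3, X2 → 0, X3 → 2.
Binarize each right-hand side of length ≥ 3 by chaining fresh nonterminals (Y1, Y2, …): affected rules were W → X3 X2 X1; W → X3 Y Start; Y → X1 Start X2.

Start → 3 | 0 | W X1 | X2 Y; W → 3 | X3 Y1 | X3 Y2; Y → 0 | X1 Y3 | 2; X1 → 3; X2 → 0; X3 → 2; Y1 → X2 X1; Y2 → Y Start; Y3 → Start X2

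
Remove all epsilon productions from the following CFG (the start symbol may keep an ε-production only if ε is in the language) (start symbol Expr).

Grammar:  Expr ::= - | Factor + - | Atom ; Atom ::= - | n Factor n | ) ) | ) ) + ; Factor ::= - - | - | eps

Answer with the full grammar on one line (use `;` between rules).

The nullable symbols are {Factor}.
ε ∉ L(G), so no ε-production is kept.
Add the nullable-subset variants: Expr → Factor + - gives Factor + - | + -. Atom → n Factor n gives n Factor n | n n.

Expr ::= - | Factor + - | + - | Atom; Atom ::= - | n Factor n | n n | ) ) | ) ) +; Factor ::= - - | -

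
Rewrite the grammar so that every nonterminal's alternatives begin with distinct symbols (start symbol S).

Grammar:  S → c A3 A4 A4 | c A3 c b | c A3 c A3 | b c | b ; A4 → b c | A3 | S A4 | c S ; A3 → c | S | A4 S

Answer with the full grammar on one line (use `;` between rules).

S → c A3 S' | b S''; A4 → b c | A3 | S A4 | c S; A3 → c | S | A4 S; S' → A4 A4 | c S'''; S'' → c | epsilon; S''' → b | A3

S has alternatives sharing prefix 'c A3': factor to S → c A3 S' with S' → A4 A4 | c b | c A3.
S has alternatives sharing prefix 'b': factor to S → b S'' with S'' → c | ε.
S' has alternatives sharing prefix 'c': factor to S' → c S''' with S''' → b | A3.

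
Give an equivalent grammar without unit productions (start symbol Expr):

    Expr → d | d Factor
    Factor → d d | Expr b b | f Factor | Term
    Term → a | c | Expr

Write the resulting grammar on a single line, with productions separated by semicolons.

Unit pairs: Factor ⇒* {Expr, Term}; Term ⇒* {Expr}.
For every A with A ⇒* B via unit rules, add B's non-unit alternatives to A; then delete every rule of the form X → Y.

Expr → d | d Factor; Factor → a | c | d d | Expr b b | f Factor | d | d Factor; Term → a | c | d | d Factor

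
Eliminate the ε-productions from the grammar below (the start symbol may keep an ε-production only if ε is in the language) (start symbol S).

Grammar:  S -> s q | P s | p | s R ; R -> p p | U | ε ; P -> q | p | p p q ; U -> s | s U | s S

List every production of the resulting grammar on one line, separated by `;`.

The nullable symbols are {R}.
ε ∉ L(G), so no ε-production is kept.
For each production, add variants omitting each subset of nullable occurrences: S → s R gives s R | s.

S -> s q | P s | p | s R | s; R -> p p | U; P -> q | p | p p q; U -> s | s U | s S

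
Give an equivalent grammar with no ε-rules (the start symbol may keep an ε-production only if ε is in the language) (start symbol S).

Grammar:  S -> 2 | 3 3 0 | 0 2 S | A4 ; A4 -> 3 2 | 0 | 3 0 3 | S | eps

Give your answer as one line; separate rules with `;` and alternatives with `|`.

Nullable nonterminals: {A4, S}.
ε ∈ L(G) since S is nullable, so keep S → ε.
For each production, add variants omitting each subset of nullable occurrences: S → 0 2 S gives 0 2 S | 0 2.

S -> 2 | 3 3 0 | 0 2 S | 0 2 | A4 | eps; A4 -> 3 2 | 0 | 3 0 3 | S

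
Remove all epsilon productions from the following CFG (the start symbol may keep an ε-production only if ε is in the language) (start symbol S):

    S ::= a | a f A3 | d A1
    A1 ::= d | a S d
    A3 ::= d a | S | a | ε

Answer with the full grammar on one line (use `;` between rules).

S ::= a | a f A3 | a f | d A1; A1 ::= d | a S d; A3 ::= d a | S | a

Nullable set = {A3}.
ε ∉ L(G), so no ε-production is kept.
Add the nullable-subset variants: S → a f A3 gives a f A3 | a f.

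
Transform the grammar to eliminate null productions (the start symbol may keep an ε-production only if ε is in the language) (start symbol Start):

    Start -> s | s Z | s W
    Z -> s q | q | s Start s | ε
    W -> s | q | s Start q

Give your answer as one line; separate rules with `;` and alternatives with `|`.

Nullable set = {Z}.
ε ∉ L(G), so no ε-production is kept.

Start -> s | s Z | s W; Z -> s q | q | s Start s; W -> s | q | s Start q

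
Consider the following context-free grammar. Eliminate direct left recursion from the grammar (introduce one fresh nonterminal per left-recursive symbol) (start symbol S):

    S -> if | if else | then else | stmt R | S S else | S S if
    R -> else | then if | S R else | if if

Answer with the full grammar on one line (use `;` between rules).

S -> if S' | if else S' | then else S' | stmt R S'; R -> else | then if | S R else | if if; S' -> S else S' | S if S' | ε

S is directly left-recursive.
For S: α = {S else, S if}, β = {if, if else, then else, stmt R}. Rewrite as S → β S' and S' → α S' | ε.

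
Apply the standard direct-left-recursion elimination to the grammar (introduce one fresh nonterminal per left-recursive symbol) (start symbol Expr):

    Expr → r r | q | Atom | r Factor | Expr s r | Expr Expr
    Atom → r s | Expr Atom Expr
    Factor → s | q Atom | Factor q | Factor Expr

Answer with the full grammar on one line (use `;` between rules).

Left recursion appears on Expr, Factor.
For Expr: α = {s r, Expr}, β = {r r, q, Atom, r Factor}. Rewrite as Expr → β Expr1 and Expr1 → α Expr1 | ε.
For Factor: α = {q, Expr}, β = {s, q Atom}. Rewrite as Factor → β Factor1 and Factor1 → α Factor1 | ε.

Expr → r r Expr1 | q Expr1 | Atom Expr1 | r Factor Expr1; Atom → r s | Expr Atom Expr; Factor → s Factor1 | q Atom Factor1; Expr1 → s r Expr1 | Expr Expr1 | eps; Factor1 → q Factor1 | Expr Factor1 | eps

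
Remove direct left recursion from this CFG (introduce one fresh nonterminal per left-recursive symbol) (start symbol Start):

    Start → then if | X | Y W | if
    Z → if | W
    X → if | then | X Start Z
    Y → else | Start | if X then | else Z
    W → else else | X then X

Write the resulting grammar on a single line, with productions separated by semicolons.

X is directly left-recursive.
For X: α = {Start Z}, β = {if, then}. Rewrite as X → β X1 and X1 → α X1 | ε.

Start → then if | X | Y W | if; Z → if | W; X → if X1 | then X1; Y → else | Start | if X then | else Z; W → else else | X then X; X1 → Start Z X1 | ε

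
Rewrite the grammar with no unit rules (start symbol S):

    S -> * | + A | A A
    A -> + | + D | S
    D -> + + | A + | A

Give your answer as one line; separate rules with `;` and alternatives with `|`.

Unit pairs: A ⇒* {S}; D ⇒* {A, S}.
For each unit pair (A, B), copy every non-unit production of B to A, then drop all unit productions.

S -> * | + A | A A; A -> * | + A | A A | + | + D; D -> * | + A | A A | + + | A + | + | + D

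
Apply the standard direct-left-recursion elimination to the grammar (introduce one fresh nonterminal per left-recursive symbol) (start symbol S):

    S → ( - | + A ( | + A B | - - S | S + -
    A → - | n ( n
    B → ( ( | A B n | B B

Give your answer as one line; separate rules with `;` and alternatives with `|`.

S → ( - S' | + A ( S' | + A B S' | - - S S'; A → - | n ( n; B → ( ( B' | A B n B'; S' → + - S' | ε; B' → B B' | ε

Left recursion appears on S, B.
For S: α = {+ -}, β = {( -, + A (, + A B, - - S}. Rewrite as S → β S' and S' → α S' | ε.
For B: α = {B}, β = {( (, A B n}. Rewrite as B → β B' and B' → α B' | ε.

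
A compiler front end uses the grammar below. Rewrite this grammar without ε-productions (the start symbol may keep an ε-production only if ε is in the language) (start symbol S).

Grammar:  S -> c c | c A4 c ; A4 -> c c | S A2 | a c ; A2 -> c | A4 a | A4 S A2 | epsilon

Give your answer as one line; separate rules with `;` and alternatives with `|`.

Nullable nonterminals: {A2}.
ε ∉ L(G), so no ε-production is kept.
Add the nullable-subset variants: A4 → S A2 gives S A2 | S. A2 → A4 S A2 gives A4 S A2 | A4 S.

S -> c c | c A4 c; A4 -> c c | S A2 | S | a c; A2 -> c | A4 a | A4 S A2 | A4 S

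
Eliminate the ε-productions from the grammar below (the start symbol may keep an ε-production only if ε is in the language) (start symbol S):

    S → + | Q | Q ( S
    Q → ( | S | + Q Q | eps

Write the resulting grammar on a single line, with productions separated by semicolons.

The nullable symbols are {Q, S}.
ε ∈ L(G) since S is nullable, so keep S → ε.
Add the nullable-subset variants: S → Q ( S gives Q ( S | Q ( | ( S | (. Q → + Q Q gives + Q Q | + Q | +.

S → + | Q | Q ( S | Q ( | ( S | ( | eps; Q → ( | S | + Q Q | + Q | +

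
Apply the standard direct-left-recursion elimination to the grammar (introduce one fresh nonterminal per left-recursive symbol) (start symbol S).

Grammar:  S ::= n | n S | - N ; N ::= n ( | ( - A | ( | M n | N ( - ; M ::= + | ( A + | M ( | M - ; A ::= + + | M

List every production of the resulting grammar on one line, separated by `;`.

S ::= n | n S | - N; N ::= n ( N' | ( - A N' | ( N' | M n N'; M ::= + M' | ( A + M'; A ::= + + | M; N' ::= ( - N' | epsilon; M' ::= ( M' | - M' | epsilon

Left recursion appears on N, M.
For N: α = {( -}, β = {n (, ( - A, (, M n}. Rewrite as N → β N' and N' → α N' | ε.
For M: α = {(, -}, β = {+, ( A +}. Rewrite as M → β M' and M' → α M' | ε.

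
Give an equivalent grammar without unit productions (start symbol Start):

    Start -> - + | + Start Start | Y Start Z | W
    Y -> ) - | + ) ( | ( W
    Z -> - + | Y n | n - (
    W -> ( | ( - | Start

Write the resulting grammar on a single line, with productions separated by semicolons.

Unit pairs: Start ⇒* {W}; W ⇒* {Start}.
For each unit pair (A, B), copy every non-unit production of B to A, then drop all unit productions.

Start -> - + | + Start Start | Y Start Z | ( | ( -; Y -> ) - | + ) ( | ( W; Z -> - + | Y n | n - (; W -> - + | + Start Start | Y Start Z | ( | ( -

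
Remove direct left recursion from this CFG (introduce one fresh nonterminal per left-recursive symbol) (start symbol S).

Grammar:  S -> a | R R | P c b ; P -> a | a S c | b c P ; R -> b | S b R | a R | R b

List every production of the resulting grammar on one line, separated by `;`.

S -> a | R R | P c b; P -> a | a S c | b c P; R -> b R' | S b R R' | a R R'; R' -> b R' | eps

R is directly left-recursive.
For R: α = {b}, β = {b, S b R, a R}. Rewrite as R → β R' and R' → α R' | ε.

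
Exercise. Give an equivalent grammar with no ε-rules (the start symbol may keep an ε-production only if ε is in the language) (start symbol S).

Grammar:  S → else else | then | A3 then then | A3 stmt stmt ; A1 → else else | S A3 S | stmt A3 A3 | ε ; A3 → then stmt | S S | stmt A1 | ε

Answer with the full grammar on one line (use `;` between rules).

Nullable nonterminals: {A1, A3}.
ε ∉ L(G), so no ε-production is kept.
For each production, add variants omitting each subset of nullable occurrences: S → A3 then then gives A3 then then | then then. S → A3 stmt stmt gives A3 stmt stmt | stmt stmt. A1 → S A3 S gives S A3 S | S S. A1 → stmt A3 A3 gives stmt A3 A3 | stmt A3 | stmt.

S → else else | then | A3 then then | then then | A3 stmt stmt | stmt stmt; A1 → else else | S A3 S | S S | stmt A3 A3 | stmt A3 | stmt; A3 → then stmt | S S | stmt A1 | stmt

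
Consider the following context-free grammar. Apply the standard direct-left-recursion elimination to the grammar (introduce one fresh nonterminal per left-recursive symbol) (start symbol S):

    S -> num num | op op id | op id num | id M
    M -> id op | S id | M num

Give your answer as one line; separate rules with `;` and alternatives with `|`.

S -> num num | op op id | op id num | id M; M -> id op M' | S id M'; M' -> num M' | ε

Directly left-recursive nonterminal: M.
For M: α = {num}, β = {id op, S id}. Rewrite as M → β M' and M' → α M' | ε.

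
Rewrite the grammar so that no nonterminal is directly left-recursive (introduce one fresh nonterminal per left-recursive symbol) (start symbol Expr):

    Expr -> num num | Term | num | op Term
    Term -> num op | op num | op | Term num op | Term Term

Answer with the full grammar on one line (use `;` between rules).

Expr -> num num | Term | num | op Term; Term -> num op Term1 | op num Term1 | op Term1; Term1 -> num op Term1 | Term Term1 | epsilon

Term is directly left-recursive.
For Term: α = {num op, Term}, β = {num op, op num, op}. Rewrite as Term → β Term1 and Term1 → α Term1 | ε.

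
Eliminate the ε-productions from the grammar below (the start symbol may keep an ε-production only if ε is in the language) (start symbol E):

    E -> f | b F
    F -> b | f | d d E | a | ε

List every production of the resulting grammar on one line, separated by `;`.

Nullable nonterminals: {F}.
ε ∉ L(G), so no ε-production is kept.
For each production, add variants omitting each subset of nullable occurrences: E → b F gives b F | b.

E -> f | b F | b; F -> b | f | d d E | a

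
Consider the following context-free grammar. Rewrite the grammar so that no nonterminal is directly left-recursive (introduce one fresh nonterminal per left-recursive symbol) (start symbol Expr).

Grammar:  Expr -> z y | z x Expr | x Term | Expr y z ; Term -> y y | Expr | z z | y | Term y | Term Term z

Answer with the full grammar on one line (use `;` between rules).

Expr, Term are directly left-recursive.
For Expr: α = {y z}, β = {z y, z x Expr, x Term}. Rewrite as Expr → β Expr1 and Expr1 → α Expr1 | ε.
For Term: α = {y, Term z}, β = {y y, Expr, z z, y}. Rewrite as Term → β Term1 and Term1 → α Term1 | ε.

Expr -> z y Expr1 | z x Expr Expr1 | x Term Expr1; Term -> y y Term1 | Expr Term1 | z z Term1 | y Term1; Expr1 -> y z Expr1 | ε; Term1 -> y Term1 | Term z Term1 | ε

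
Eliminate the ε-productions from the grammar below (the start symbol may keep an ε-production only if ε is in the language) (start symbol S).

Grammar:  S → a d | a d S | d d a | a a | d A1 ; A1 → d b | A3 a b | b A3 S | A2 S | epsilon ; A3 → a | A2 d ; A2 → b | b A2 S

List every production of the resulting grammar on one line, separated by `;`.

S → a d | a d S | d d a | a a | d A1 | d; A1 → d b | A3 a b | b A3 S | A2 S; A3 → a | A2 d; A2 → b | b A2 S

Nullable nonterminals: {A1}.
ε ∉ L(G), so no ε-production is kept.
Add the nullable-subset variants: S → d A1 gives d A1 | d.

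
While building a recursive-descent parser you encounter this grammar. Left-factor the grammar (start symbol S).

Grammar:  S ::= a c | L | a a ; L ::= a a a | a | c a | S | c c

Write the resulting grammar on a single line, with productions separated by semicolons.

S ::= L | a S'; L ::= S | a L' | c L''; S' ::= c | a; L' ::= a a | ε; L'' ::= a | c

S has alternatives sharing prefix 'a': factor to S → a S' with S' → c | a.
L has alternatives sharing prefix 'a': factor to L → a L' with L' → a a | ε.
L has alternatives sharing prefix 'c': factor to L → c L'' with L'' → a | c.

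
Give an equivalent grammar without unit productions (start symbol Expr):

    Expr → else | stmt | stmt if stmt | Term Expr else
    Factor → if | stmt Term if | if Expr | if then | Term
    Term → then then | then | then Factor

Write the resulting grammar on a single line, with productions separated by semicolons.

Expr → else | stmt | stmt if stmt | Term Expr else; Factor → then then | then | then Factor | if | stmt Term if | if Expr | if then; Term → then then | then | then Factor

Unit pairs: Factor ⇒* {Term}.
Replace each nonterminal's rules with the union of the non-unit rules of every nonterminal it unit-derives.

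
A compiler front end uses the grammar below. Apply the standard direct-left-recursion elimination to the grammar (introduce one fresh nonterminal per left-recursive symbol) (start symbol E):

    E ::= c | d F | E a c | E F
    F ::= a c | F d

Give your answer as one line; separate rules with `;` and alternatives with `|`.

Left recursion appears on E, F.
For E: α = {a c, F}, β = {c, d F}. Rewrite as E → β E' and E' → α E' | ε.
For F: α = {d}, β = {a c}. Rewrite as F → β F' and F' → α F' | ε.

E ::= c E' | d F E'; F ::= a c F'; E' ::= a c E' | F E' | ε; F' ::= d F' | ε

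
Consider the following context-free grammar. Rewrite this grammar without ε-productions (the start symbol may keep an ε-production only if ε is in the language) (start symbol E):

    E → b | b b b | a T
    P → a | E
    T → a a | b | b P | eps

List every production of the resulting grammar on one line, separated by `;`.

Nullable nonterminals: {T}.
ε ∉ L(G), so no ε-production is kept.
For each production, add variants omitting each subset of nullable occurrences: E → a T gives a T | a.

E → b | b b b | a T | a; P → a | E; T → a a | b | b P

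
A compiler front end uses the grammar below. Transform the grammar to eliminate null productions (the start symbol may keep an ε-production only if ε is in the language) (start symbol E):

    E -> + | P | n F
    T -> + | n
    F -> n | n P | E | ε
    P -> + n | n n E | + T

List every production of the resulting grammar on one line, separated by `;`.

Nullable set = {F}.
ε ∉ L(G), so no ε-production is kept.
For each production, add variants omitting each subset of nullable occurrences: E → n F gives n F | n.

E -> + | P | n F | n; T -> + | n; F -> n | n P | E; P -> + n | n n E | + T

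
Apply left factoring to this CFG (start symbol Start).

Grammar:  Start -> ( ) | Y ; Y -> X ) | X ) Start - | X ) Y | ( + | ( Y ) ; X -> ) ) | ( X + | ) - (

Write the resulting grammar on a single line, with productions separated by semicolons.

Y has alternatives sharing prefix 'X )': factor to Y → X ) Y1 with Y1 → ε | Start - | Y.
Y has alternatives sharing prefix '(': factor to Y → ( Y2 with Y2 → + | Y ).
X has alternatives sharing prefix ')': factor to X → ) X1 with X1 → ) | - (.

Start -> ( ) | Y; Y -> X ) Y1 | ( Y2; X -> ( X + | ) X1; Y1 -> ε | Start - | Y; Y2 -> + | Y ); X1 -> ) | - (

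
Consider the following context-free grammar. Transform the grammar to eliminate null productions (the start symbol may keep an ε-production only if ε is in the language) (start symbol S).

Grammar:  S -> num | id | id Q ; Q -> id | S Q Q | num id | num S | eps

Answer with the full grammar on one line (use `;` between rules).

Nullable set = {Q}.
ε ∉ L(G), so no ε-production is kept.
Add the nullable-subset variants: Q → S Q Q gives S Q Q | S Q | S.

S -> num | id | id Q; Q -> id | S Q Q | S Q | S | num id | num S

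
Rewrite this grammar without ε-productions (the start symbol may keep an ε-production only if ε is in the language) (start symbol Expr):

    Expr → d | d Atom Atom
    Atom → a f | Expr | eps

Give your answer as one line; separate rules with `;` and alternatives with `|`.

Expr → d | d Atom Atom | d Atom; Atom → a f | Expr

The nullable symbols are {Atom}.
ε ∉ L(G), so no ε-production is kept.
Add the nullable-subset variants: Expr → d Atom Atom gives d Atom Atom | d Atom.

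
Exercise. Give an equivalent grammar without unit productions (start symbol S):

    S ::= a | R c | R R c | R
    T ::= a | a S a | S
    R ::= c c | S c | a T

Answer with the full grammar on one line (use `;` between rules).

S ::= a | R c | R R c | c c | S c | a T; T ::= a | R c | R R c | c c | S c | a T | a S a; R ::= c c | S c | a T

Unit pairs: S ⇒* {R}; T ⇒* {R, S}.
For each unit pair (A, B), copy every non-unit production of B to A, then drop all unit productions.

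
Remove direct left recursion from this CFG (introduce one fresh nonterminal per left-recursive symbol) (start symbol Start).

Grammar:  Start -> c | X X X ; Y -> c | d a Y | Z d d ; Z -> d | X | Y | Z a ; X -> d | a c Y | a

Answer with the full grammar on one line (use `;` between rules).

Start -> c | X X X; Y -> c | d a Y | Z d d; Z -> d Z1 | X Z1 | Y Z1; X -> d | a c Y | a; Z1 -> a Z1 | ε

Directly left-recursive nonterminal: Z.
For Z: α = {a}, β = {d, X, Y}. Rewrite as Z → β Z1 and Z1 → α Z1 | ε.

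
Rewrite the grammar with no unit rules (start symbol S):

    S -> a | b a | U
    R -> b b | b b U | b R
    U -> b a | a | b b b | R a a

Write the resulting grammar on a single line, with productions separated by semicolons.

Unit pairs: S ⇒* {U}.
Replace each nonterminal's rules with the union of the non-unit rules of every nonterminal it unit-derives.

S -> b a | a | b b b | R a a; R -> b b | b b U | b R; U -> b a | a | b b b | R a a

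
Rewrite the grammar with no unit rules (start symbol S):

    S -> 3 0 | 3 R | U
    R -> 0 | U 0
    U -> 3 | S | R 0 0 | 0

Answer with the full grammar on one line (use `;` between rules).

S -> 3 | R 0 0 | 0 | 3 0 | 3 R; R -> 0 | U 0; U -> 3 | R 0 0 | 0 | 3 0 | 3 R

Unit pairs: S ⇒* {U}; U ⇒* {S}.
Replace each nonterminal's rules with the union of the non-unit rules of every nonterminal it unit-derives.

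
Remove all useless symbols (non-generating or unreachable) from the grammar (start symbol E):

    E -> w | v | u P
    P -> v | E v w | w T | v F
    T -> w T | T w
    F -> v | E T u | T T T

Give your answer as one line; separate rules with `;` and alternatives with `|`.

Generating nonterminals: {E, F, P}.
Reachable from E after that: {E, F, P}.
Removed useless symbols: {T} and every production mentioning them.

E -> w | v | u P; P -> v | E v w | v F; F -> v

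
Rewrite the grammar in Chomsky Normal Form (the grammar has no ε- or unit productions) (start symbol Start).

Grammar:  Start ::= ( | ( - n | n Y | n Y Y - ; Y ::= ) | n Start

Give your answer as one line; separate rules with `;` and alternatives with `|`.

Start ::= ( | X1 Y1 | X3 Y | X3 Y2; Y ::= ) | X3 Start; X1 ::= (; X2 ::= -; X3 ::= n; Y1 ::= X2 X3; Y2 ::= Y Y3; Y3 ::= Y X2

Introduce a nonterminal for each terminal appearing in a rule of length ≥ 2: X1 → (, X2 → -, X3 → n.
Binarize each right-hand side of length ≥ 3 by chaining fresh nonterminals (Y1, Y2, …): affected rules were Start → X1 X2 X3; Start → X3 Y Y X2.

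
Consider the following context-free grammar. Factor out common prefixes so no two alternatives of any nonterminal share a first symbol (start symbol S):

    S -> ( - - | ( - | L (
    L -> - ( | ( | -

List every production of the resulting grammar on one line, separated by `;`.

S has alternatives sharing prefix '( -': factor to S → ( - S' with S' → - | ε.
L has alternatives sharing prefix '-': factor to L → - L' with L' → ( | ε.

S -> L ( | ( - S'; L -> ( | - L'; S' -> - | epsilon; L' -> ( | epsilon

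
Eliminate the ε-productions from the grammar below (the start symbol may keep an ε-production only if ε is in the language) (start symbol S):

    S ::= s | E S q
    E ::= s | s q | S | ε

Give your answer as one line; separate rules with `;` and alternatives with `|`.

S ::= s | E S q | S q; E ::= s | s q | S

Nullable set = {E}.
ε ∉ L(G), so no ε-production is kept.
For each production, add variants omitting each subset of nullable occurrences: S → E S q gives E S q | S q.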